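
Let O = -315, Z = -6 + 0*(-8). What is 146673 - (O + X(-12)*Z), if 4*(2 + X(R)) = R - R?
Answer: 146976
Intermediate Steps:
Z = -6 (Z = -6 + 0 = -6)
X(R) = -2 (X(R) = -2 + (R - R)/4 = -2 + (¼)*0 = -2 + 0 = -2)
146673 - (O + X(-12)*Z) = 146673 - (-315 - 2*(-6)) = 146673 - (-315 + 12) = 146673 - 1*(-303) = 146673 + 303 = 146976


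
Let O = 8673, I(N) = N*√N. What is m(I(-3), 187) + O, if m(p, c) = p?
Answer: 8673 - 3*I*√3 ≈ 8673.0 - 5.1962*I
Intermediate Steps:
I(N) = N^(3/2)
m(I(-3), 187) + O = (-3)^(3/2) + 8673 = -3*I*√3 + 8673 = 8673 - 3*I*√3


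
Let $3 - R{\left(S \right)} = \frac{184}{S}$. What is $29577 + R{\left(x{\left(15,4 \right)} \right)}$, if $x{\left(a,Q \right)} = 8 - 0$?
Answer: $29557$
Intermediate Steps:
$x{\left(a,Q \right)} = 8$ ($x{\left(a,Q \right)} = 8 + 0 = 8$)
$R{\left(S \right)} = 3 - \frac{184}{S}$
$29577 + R{\left(x{\left(15,4 \right)} \right)} = 29577 + \left(3 - \frac{184}{8}\right) = 29577 + \left(3 - 23\right) = 29577 - 20 = 29557$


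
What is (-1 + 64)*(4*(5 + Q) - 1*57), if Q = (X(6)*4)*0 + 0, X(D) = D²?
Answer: -2331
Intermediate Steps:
Q = 0 (Q = (6²*4)*0 + 0 = (36*4)*0 + 0 = 144*0 + 0 = 0 + 0 = 0)
(-1 + 64)*(4*(5 + Q) - 1*57) = (-1 + 64)*(4*(5 + 0) - 1*57) = 63*(4*5 - 57) = 63*(20 - 57) = 63*(-37) = -2331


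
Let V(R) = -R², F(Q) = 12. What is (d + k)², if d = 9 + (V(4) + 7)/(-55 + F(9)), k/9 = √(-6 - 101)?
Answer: -15868467/1849 + 7128*I*√107/43 ≈ -8582.2 + 1714.7*I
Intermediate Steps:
k = 9*I*√107 (k = 9*√(-6 - 101) = 9*√(-107) = 9*(I*√107) = 9*I*√107 ≈ 93.097*I)
d = 396/43 (d = 9 + (-1*4² + 7)/(-55 + 12) = 9 + (-1*16 + 7)/(-43) = 9 + (-16 + 7)*(-1/43) = 9 - 9*(-1/43) = 9 + 9/43 = 396/43 ≈ 9.2093)
(d + k)² = (396/43 + 9*I*√107)²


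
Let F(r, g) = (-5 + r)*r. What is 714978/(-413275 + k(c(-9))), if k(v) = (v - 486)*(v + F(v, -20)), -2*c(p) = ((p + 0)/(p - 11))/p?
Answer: -4159872000/2404228109 ≈ -1.7302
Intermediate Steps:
c(p) = -1/(2*(-11 + p)) (c(p) = -(p + 0)/(p - 11)/(2*p) = -p/(-11 + p)/(2*p) = -1/(2*(-11 + p)))
F(r, g) = r*(-5 + r)
k(v) = (-486 + v)*(v + v*(-5 + v)) (k(v) = (v - 486)*(v + v*(-5 + v)) = (-486 + v)*(v + v*(-5 + v)))
714978/(-413275 + k(c(-9))) = 714978/(-413275 + (-1/(-22 + 2*(-9)))*(1944 + (-1/(-22 + 2*(-9)))**2 - (-490)/(-22 + 2*(-9)))) = 714978/(-413275 + (-1/(-22 - 18))*(1944 + (-1/(-22 - 18))**2 - (-490)/(-22 - 18))) = 714978/(-413275 + (-1/(-40))*(1944 + (-1/(-40))**2 - (-490)/(-40))) = 714978/(-413275 + (-1*(-1/40))*(1944 + (-1*(-1/40))**2 - (-490)*(-1)/40)) = 714978/(-413275 + (1944 + (1/40)**2 - 490*1/40)/40) = 714978/(-413275 + (1944 + 1/1600 - 49/4)/40) = 714978/(-413275 + (1/40)*(3090801/1600)) = 714978/(-413275 + 3090801/64000) = 714978/(-26446509199/64000) = 714978*(-64000/26446509199) = -4159872000/2404228109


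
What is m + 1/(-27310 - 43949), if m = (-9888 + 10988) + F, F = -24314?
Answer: -1654206427/71259 ≈ -23214.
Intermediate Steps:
m = -23214 (m = (-9888 + 10988) - 24314 = 1100 - 24314 = -23214)
m + 1/(-27310 - 43949) = -23214 + 1/(-27310 - 43949) = -23214 + 1/(-71259) = -23214 - 1/71259 = -1654206427/71259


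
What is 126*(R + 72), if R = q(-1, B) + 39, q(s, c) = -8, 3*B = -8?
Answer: 12978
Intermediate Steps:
B = -8/3 (B = (1/3)*(-8) = -8/3 ≈ -2.6667)
R = 31 (R = -8 + 39 = 31)
126*(R + 72) = 126*(31 + 72) = 126*103 = 12978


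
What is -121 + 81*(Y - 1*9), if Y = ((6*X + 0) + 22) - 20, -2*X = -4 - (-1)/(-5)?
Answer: 1663/5 ≈ 332.60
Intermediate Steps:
X = 21/10 (X = -(-4 - (-1)/(-5))/2 = -(-4 - (-1)*(-1)/5)/2 = -(-4 - 1*1/5)/2 = -(-4 - 1/5)/2 = -1/2*(-21/5) = 21/10 ≈ 2.1000)
Y = 73/5 (Y = ((6*(21/10) + 0) + 22) - 20 = ((63/5 + 0) + 22) - 20 = (63/5 + 22) - 20 = 173/5 - 20 = 73/5 ≈ 14.600)
-121 + 81*(Y - 1*9) = -121 + 81*(73/5 - 1*9) = -121 + 81*(73/5 - 9) = -121 + 81*(28/5) = -121 + 2268/5 = 1663/5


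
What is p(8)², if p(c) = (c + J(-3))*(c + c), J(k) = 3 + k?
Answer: 16384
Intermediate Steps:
p(c) = 2*c² (p(c) = (c + (3 - 3))*(c + c) = (c + 0)*(2*c) = c*(2*c) = 2*c²)
p(8)² = (2*8²)² = (2*64)² = 128² = 16384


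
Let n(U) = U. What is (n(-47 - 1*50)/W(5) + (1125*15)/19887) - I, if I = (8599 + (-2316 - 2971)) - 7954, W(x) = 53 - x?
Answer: 1476674251/318192 ≈ 4640.8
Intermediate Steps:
I = -4642 (I = (8599 - 5287) - 7954 = 3312 - 7954 = -4642)
(n(-47 - 1*50)/W(5) + (1125*15)/19887) - I = ((-47 - 1*50)/(53 - 1*5) + (1125*15)/19887) - 1*(-4642) = ((-47 - 50)/(53 - 5) + 16875*(1/19887)) + 4642 = (-97/48 + 5625/6629) + 4642 = -373013/318192 + 4642 = 1476674251/318192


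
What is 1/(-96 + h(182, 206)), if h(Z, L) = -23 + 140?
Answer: 1/21 ≈ 0.047619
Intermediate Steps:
h(Z, L) = 117
1/(-96 + h(182, 206)) = 1/(-96 + 117) = 1/21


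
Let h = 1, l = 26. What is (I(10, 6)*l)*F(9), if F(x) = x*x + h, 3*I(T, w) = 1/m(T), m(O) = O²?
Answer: 533/75 ≈ 7.1067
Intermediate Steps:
I(T, w) = 1/(3*T²) (I(T, w) = 1/(3*(T²)) = 1/(3*T²))
F(x) = 1 + x² (F(x) = x*x + 1 = x² + 1 = 1 + x²)
(I(10, 6)*l)*F(9) = (((⅓)/10²)*26)*(1 + 9²) = (((⅓)*(1/100))*26)*(1 + 81) = ((1/300)*26)*82 = (13/150)*82 = 533/75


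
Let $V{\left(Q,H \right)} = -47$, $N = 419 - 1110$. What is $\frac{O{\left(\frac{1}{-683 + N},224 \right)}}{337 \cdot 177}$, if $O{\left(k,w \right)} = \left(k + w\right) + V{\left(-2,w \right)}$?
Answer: $\frac{243197}{81957726} \approx 0.0029673$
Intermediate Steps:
$N = -691$ ($N = 419 - 1110 = -691$)
$O{\left(k,w \right)} = -47 + k + w$ ($O{\left(k,w \right)} = \left(k + w\right) - 47 = -47 + k + w$)
$\frac{O{\left(\frac{1}{-683 + N},224 \right)}}{337 \cdot 177} = \frac{-47 + \frac{1}{-683 - 691} + 224}{337 \cdot 177} = \frac{-47 + \frac{1}{-1374} + 224}{59649} = \left(-47 - \frac{1}{1374} + 224\right) \frac{1}{59649} = \frac{243197}{1374} \cdot \frac{1}{59649} = \frac{243197}{81957726}$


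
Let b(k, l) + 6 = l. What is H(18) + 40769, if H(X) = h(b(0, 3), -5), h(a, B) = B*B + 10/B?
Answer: 40792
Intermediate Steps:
b(k, l) = -6 + l
h(a, B) = B² + 10/B
H(X) = 23 (H(X) = (10 + (-5)³)/(-5) = -(10 - 125)/5 = -⅕*(-115) = 23)
H(18) + 40769 = 23 + 40769 = 40792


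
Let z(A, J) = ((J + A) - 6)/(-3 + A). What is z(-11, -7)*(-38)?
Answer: -456/7 ≈ -65.143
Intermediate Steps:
z(A, J) = (-6 + A + J)/(-3 + A) (z(A, J) = ((A + J) - 6)/(-3 + A) = (-6 + A + J)/(-3 + A))
z(-11, -7)*(-38) = ((-6 - 11 - 7)/(-3 - 11))*(-38) = (-24/(-14))*(-38) = -1/14*(-24)*(-38) = (12/7)*(-38) = -456/7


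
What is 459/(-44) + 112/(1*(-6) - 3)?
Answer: -9059/396 ≈ -22.876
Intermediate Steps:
459/(-44) + 112/(1*(-6) - 3) = 459*(-1/44) + 112/(-6 - 3) = -459/44 + 112/(-9) = -459/44 + 112*(-⅑) = -459/44 - 112/9 = -9059/396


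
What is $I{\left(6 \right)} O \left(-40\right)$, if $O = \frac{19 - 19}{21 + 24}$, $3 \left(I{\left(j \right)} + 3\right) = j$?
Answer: $0$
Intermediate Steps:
$I{\left(j \right)} = -3 + \frac{j}{3}$
$O = 0$ ($O = \frac{0}{45} = 0 \cdot \frac{1}{45} = 0$)
$I{\left(6 \right)} O \left(-40\right) = \left(-3 + \frac{1}{3} \cdot 6\right) 0 \left(-40\right) = \left(-3 + 2\right) 0 \left(-40\right) = \left(-1\right) 0 \left(-40\right) = 0 \left(-40\right) = 0$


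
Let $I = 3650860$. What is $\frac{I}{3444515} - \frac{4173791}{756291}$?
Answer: $- \frac{2323114629221}{521011138773} \approx -4.4589$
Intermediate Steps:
$\frac{I}{3444515} - \frac{4173791}{756291} = \frac{3650860}{3444515} - \frac{4173791}{756291} = 3650860 \cdot \frac{1}{3444515} - \frac{4173791}{756291} = \frac{730172}{688903} - \frac{4173791}{756291} = - \frac{2323114629221}{521011138773}$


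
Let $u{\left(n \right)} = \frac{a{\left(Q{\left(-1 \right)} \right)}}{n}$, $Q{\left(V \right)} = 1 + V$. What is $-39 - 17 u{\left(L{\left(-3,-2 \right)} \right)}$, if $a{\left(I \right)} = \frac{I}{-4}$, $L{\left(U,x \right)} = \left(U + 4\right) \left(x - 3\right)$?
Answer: $-39$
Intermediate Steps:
$L{\left(U,x \right)} = \left(-3 + x\right) \left(4 + U\right)$ ($L{\left(U,x \right)} = \left(4 + U\right) \left(-3 + x\right) = \left(-3 + x\right) \left(4 + U\right)$)
$a{\left(I \right)} = - \frac{I}{4}$ ($a{\left(I \right)} = I \left(- \frac{1}{4}\right) = - \frac{I}{4}$)
$u{\left(n \right)} = 0$ ($u{\left(n \right)} = \frac{\left(- \frac{1}{4}\right) \left(1 - 1\right)}{n} = \frac{\left(- \frac{1}{4}\right) 0}{n} = \frac{0}{n} = 0$)
$-39 - 17 u{\left(L{\left(-3,-2 \right)} \right)} = -39 - 0 = -39 + 0 = -39$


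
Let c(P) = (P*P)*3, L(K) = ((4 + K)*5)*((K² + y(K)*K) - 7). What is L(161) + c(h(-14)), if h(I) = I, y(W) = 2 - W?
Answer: 260463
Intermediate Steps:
L(K) = (20 + 5*K)*(-7 + K² + K*(2 - K)) (L(K) = ((4 + K)*5)*((K² + (2 - K)*K) - 7) = (20 + 5*K)*((K² + K*(2 - K)) - 7) = (20 + 5*K)*(-7 + K² + K*(2 - K)))
c(P) = 3*P² (c(P) = P²*3 = 3*P²)
L(161) + c(h(-14)) = (-140 + 5*161 + 10*161²) + 3*(-14)² = (-140 + 805 + 10*25921) + 3*196 = (-140 + 805 + 259210) + 588 = 259875 + 588 = 260463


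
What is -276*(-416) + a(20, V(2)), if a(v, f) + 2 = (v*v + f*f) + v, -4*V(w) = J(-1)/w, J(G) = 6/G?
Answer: 1843753/16 ≈ 1.1523e+5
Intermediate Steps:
V(w) = 3/(2*w) (V(w) = -6/(-1)/(4*w) = -6*(-1)/(4*w) = -(-3)/(2*w) = 3/(2*w))
a(v, f) = -2 + v + f² + v² (a(v, f) = -2 + ((v*v + f*f) + v) = -2 + ((v² + f²) + v) = -2 + ((f² + v²) + v) = -2 + (v + f² + v²) = -2 + v + f² + v²)
-276*(-416) + a(20, V(2)) = -276*(-416) + (-2 + 20 + ((3/2)/2)² + 20²) = 114816 + (-2 + 20 + ((3/2)*(½))² + 400) = 114816 + (-2 + 20 + (¾)² + 400) = 114816 + (-2 + 20 + 9/16 + 400) = 114816 + 6697/16 = 1843753/16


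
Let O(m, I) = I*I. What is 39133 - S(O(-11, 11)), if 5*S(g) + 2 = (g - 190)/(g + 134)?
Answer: 16631718/425 ≈ 39133.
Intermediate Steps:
O(m, I) = I²
S(g) = -⅖ + (-190 + g)/(5*(134 + g)) (S(g) = -⅖ + ((g - 190)/(g + 134))/5 = -⅖ + ((-190 + g)/(134 + g))/5 = -⅖ + (-190 + g)/(5*(134 + g)))
39133 - S(O(-11, 11)) = 39133 - (-458 - 1*11²)/(5*(134 + 11²)) = 39133 - (-458 - 1*121)/(5*(134 + 121)) = 39133 - (-458 - 121)/(5*255) = 39133 - (-579)/(5*255) = 39133 - 1*(-193/425) = 39133 + 193/425 = 16631718/425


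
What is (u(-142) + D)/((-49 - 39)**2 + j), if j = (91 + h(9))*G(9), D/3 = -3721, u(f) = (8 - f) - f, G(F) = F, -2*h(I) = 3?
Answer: -21742/17099 ≈ -1.2715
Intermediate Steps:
h(I) = -3/2 (h(I) = -1/2*3 = -3/2)
u(f) = 8 - 2*f
D = -11163 (D = 3*(-3721) = -11163)
j = 1611/2 (j = (91 - 3/2)*9 = (179/2)*9 = 1611/2 ≈ 805.50)
(u(-142) + D)/((-49 - 39)**2 + j) = ((8 - 2*(-142)) - 11163)/((-49 - 39)**2 + 1611/2) = ((8 + 284) - 11163)/((-88)**2 + 1611/2) = (292 - 11163)/(7744 + 1611/2) = -10871/17099/2 = -10871*2/17099 = -21742/17099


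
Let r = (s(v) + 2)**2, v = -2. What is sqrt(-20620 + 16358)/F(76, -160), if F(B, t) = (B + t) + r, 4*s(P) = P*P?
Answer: -I*sqrt(4262)/75 ≈ -0.87045*I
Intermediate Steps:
s(P) = P**2/4 (s(P) = (P*P)/4 = P**2/4)
r = 9 (r = ((1/4)*(-2)**2 + 2)**2 = ((1/4)*4 + 2)**2 = (1 + 2)**2 = 3**2 = 9)
F(B, t) = 9 + B + t (F(B, t) = (B + t) + 9 = 9 + B + t)
sqrt(-20620 + 16358)/F(76, -160) = sqrt(-20620 + 16358)/(9 + 76 - 160) = sqrt(-4262)/(-75) = (I*sqrt(4262))*(-1/75) = -I*sqrt(4262)/75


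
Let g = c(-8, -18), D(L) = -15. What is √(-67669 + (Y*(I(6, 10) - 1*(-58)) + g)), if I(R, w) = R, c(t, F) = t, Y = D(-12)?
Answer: I*√68637 ≈ 261.99*I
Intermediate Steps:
Y = -15
g = -8
√(-67669 + (Y*(I(6, 10) - 1*(-58)) + g)) = √(-67669 + (-15*(6 - 1*(-58)) - 8)) = √(-67669 + (-15*(6 + 58) - 8)) = √(-67669 + (-15*64 - 8)) = √(-67669 + (-960 - 8)) = √(-67669 - 968) = √(-68637) = I*√68637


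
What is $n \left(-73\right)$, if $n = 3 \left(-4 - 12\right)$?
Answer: $3504$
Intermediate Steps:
$n = -48$ ($n = 3 \left(-16\right) = -48$)
$n \left(-73\right) = \left(-48\right) \left(-73\right) = 3504$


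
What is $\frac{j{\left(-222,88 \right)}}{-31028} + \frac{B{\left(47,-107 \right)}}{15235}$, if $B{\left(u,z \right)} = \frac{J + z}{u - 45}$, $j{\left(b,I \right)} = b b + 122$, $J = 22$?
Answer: $- \frac{37700955}{23635579} \approx -1.5951$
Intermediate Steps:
$j{\left(b,I \right)} = 122 + b^{2}$ ($j{\left(b,I \right)} = b^{2} + 122 = 122 + b^{2}$)
$B{\left(u,z \right)} = \frac{22 + z}{-45 + u}$ ($B{\left(u,z \right)} = \frac{22 + z}{u - 45} = \frac{22 + z}{-45 + u}$)
$\frac{j{\left(-222,88 \right)}}{-31028} + \frac{B{\left(47,-107 \right)}}{15235} = \frac{122 + \left(-222\right)^{2}}{-31028} + \frac{\frac{1}{-45 + 47} \left(22 - 107\right)}{15235} = \left(122 + 49284\right) \left(- \frac{1}{31028}\right) + \frac{1}{2} \left(-85\right) \frac{1}{15235} = 49406 \left(- \frac{1}{31028}\right) + \frac{1}{2} \left(-85\right) \frac{1}{15235} = - \frac{24703}{15514} - \frac{17}{6094} = - \frac{37700955}{23635579}$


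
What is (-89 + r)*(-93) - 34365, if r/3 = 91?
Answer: -51477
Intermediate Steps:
r = 273 (r = 3*91 = 273)
(-89 + r)*(-93) - 34365 = (-89 + 273)*(-93) - 34365 = 184*(-93) - 34365 = -17112 - 34365 = -51477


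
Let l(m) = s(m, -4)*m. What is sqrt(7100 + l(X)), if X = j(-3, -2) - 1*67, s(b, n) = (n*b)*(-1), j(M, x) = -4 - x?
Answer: 4*sqrt(1634) ≈ 161.69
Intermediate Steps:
s(b, n) = -b*n (s(b, n) = (b*n)*(-1) = -b*n)
X = -69 (X = (-4 - 1*(-2)) - 1*67 = (-4 + 2) - 67 = -2 - 67 = -69)
l(m) = 4*m**2 (l(m) = (-1*m*(-4))*m = (4*m)*m = 4*m**2)
sqrt(7100 + l(X)) = sqrt(7100 + 4*(-69)**2) = sqrt(7100 + 4*4761) = sqrt(7100 + 19044) = sqrt(26144) = 4*sqrt(1634)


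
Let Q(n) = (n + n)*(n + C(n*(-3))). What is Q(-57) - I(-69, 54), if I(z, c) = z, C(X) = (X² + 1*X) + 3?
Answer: -3346743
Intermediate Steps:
C(X) = 3 + X + X² (C(X) = (X² + X) + 3 = (X + X²) + 3 = 3 + X + X²)
Q(n) = 2*n*(3 - 2*n + 9*n²) (Q(n) = (n + n)*(n + (3 + n*(-3) + (n*(-3))²)) = (2*n)*(n + (3 - 3*n + (-3*n)²)) = (2*n)*(n + (3 - 3*n + 9*n²)) = (2*n)*(3 - 2*n + 9*n²) = 2*n*(3 - 2*n + 9*n²))
Q(-57) - I(-69, 54) = 2*(-57)*(3 - 2*(-57) + 9*(-57)²) - 1*(-69) = 2*(-57)*(3 + 114 + 9*3249) + 69 = 2*(-57)*(3 + 114 + 29241) + 69 = 2*(-57)*29358 + 69 = -3346812 + 69 = -3346743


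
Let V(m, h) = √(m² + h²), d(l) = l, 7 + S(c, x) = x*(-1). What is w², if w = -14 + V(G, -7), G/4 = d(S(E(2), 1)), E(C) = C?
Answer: (14 - √1073)² ≈ 351.81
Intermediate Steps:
S(c, x) = -7 - x (S(c, x) = -7 + x*(-1) = -7 - x)
G = -32 (G = 4*(-7 - 1*1) = 4*(-7 - 1) = 4*(-8) = -32)
V(m, h) = √(h² + m²)
w = -14 + √1073 (w = -14 + √((-7)² + (-32)²) = -14 + √(49 + 1024) = -14 + √1073 ≈ 18.757)
w² = (-14 + √1073)²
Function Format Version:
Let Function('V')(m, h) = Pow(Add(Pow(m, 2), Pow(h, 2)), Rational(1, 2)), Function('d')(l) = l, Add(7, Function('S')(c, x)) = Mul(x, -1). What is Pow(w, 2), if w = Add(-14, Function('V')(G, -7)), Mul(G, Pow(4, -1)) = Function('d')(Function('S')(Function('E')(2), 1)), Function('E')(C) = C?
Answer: Pow(Add(14, Mul(-1, Pow(1073, Rational(1, 2)))), 2) ≈ 351.81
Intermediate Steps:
Function('S')(c, x) = Add(-7, Mul(-1, x)) (Function('S')(c, x) = Add(-7, Mul(x, -1)) = Add(-7, Mul(-1, x)))
G = -32 (G = Mul(4, Add(-7, Mul(-1, 1))) = Mul(4, Add(-7, -1)) = Mul(4, -8) = -32)
Function('V')(m, h) = Pow(Add(Pow(h, 2), Pow(m, 2)), Rational(1, 2))
w = Add(-14, Pow(1073, Rational(1, 2))) (w = Add(-14, Pow(Add(Pow(-7, 2), Pow(-32, 2)), Rational(1, 2))) = Add(-14, Pow(Add(49, 1024), Rational(1, 2))) = Add(-14, Pow(1073, Rational(1, 2))) ≈ 18.757)
Pow(w, 2) = Pow(Add(-14, Pow(1073, Rational(1, 2))), 2)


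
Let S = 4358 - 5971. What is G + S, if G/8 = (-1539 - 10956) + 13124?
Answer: 3419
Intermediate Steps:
S = -1613
G = 5032 (G = 8*((-1539 - 10956) + 13124) = 8*(-12495 + 13124) = 8*629 = 5032)
G + S = 5032 - 1613 = 3419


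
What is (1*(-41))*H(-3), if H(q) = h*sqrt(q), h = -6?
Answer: 246*I*sqrt(3) ≈ 426.08*I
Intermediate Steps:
H(q) = -6*sqrt(q)
(1*(-41))*H(-3) = (1*(-41))*(-6*I*sqrt(3)) = -(-246)*I*sqrt(3) = 246*I*sqrt(3)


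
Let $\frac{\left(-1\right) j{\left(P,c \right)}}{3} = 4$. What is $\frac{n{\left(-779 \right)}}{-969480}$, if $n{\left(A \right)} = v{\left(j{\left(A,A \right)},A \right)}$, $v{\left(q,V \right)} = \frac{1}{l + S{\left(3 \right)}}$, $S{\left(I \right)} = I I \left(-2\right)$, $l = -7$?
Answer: $\frac{1}{24237000} \approx 4.1259 \cdot 10^{-8}$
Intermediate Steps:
$S{\left(I \right)} = - 2 I^{2}$ ($S{\left(I \right)} = I^{2} \left(-2\right) = - 2 I^{2}$)
$j{\left(P,c \right)} = -12$ ($j{\left(P,c \right)} = \left(-3\right) 4 = -12$)
$v{\left(q,V \right)} = - \frac{1}{25}$ ($v{\left(q,V \right)} = \frac{1}{-7 - 2 \cdot 3^{2}} = \frac{1}{-7 - 18} = \frac{1}{-25} = - \frac{1}{25}$)
$n{\left(A \right)} = - \frac{1}{25}$
$\frac{n{\left(-779 \right)}}{-969480} = - \frac{1}{25 \left(-969480\right)} = \left(- \frac{1}{25}\right) \left(- \frac{1}{969480}\right) = \frac{1}{24237000}$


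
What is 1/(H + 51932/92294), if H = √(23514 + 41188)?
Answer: -599126501/68892592880181 + 2129545609*√64702/137785185760362 ≈ 0.0039227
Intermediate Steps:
H = √64702 ≈ 254.37
1/(H + 51932/92294) = 1/(√64702 + 51932/92294) = 1/(√64702 + 51932*(1/92294)) = 1/(√64702 + 25966/46147) = 1/(25966/46147 + √64702)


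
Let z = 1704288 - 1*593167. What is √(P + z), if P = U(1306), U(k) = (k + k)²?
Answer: √7933665 ≈ 2816.7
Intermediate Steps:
U(k) = 4*k² (U(k) = (2*k)² = 4*k²)
P = 6822544 (P = 4*1306² = 4*1705636 = 6822544)
z = 1111121 (z = 1704288 - 593167 = 1111121)
√(P + z) = √(6822544 + 1111121) = √7933665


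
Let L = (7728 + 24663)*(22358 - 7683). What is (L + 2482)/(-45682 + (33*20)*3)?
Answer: -475340407/43702 ≈ -10877.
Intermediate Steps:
L = 475337925 (L = 32391*14675 = 475337925)
(L + 2482)/(-45682 + (33*20)*3) = (475337925 + 2482)/(-45682 + (33*20)*3) = 475340407/(-45682 + 660*3) = 475340407/(-45682 + 1980) = 475340407/(-43702) = 475340407*(-1/43702) = -475340407/43702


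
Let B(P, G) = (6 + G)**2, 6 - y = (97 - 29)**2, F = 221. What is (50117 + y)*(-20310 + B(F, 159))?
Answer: 314625585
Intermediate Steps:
y = -4618 (y = 6 - (97 - 29)**2 = 6 - 1*68**2 = 6 - 1*4624 = 6 - 4624 = -4618)
(50117 + y)*(-20310 + B(F, 159)) = (50117 - 4618)*(-20310 + (6 + 159)**2) = 45499*(-20310 + 165**2) = 45499*(-20310 + 27225) = 45499*6915 = 314625585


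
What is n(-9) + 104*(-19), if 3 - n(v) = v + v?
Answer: -1955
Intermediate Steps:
n(v) = 3 - 2*v (n(v) = 3 - (v + v) = 3 - 2*v)
n(-9) + 104*(-19) = (3 - 2*(-9)) + 104*(-19) = (3 + 18) - 1976 = 21 - 1976 = -1955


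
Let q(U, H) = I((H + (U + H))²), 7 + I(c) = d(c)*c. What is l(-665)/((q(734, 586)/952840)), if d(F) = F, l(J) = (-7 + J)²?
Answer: 47809699840/1466388600321 ≈ 0.032604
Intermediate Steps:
I(c) = -7 + c² (I(c) = -7 + c*c = -7 + c²)
q(U, H) = -7 + (U + 2*H)⁴ (q(U, H) = -7 + ((H + (U + H))²)² = -7 + ((H + (H + U))²)² = -7 + ((U + 2*H)²)² = -7 + (U + 2*H)⁴)
l(-665)/((q(734, 586)/952840)) = (-7 - 665)²/(((-7 + (734 + 2*586)⁴)/952840)) = (-672)²/(((-7 + (734 + 1172)⁴)*(1/952840))) = 451584/(((-7 + 1906⁴)*(1/952840))) = 451584/(((-7 + 13197497402896)*(1/952840))) = 451584/((13197497402889*(1/952840))) = 451584/(13197497402889/952840) = 451584*(952840/13197497402889) = 47809699840/1466388600321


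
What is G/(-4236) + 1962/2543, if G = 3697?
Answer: -1090439/10772148 ≈ -0.10123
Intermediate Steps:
G/(-4236) + 1962/2543 = 3697/(-4236) + 1962/2543 = 3697*(-1/4236) + 1962*(1/2543) = -3697/4236 + 1962/2543 = -1090439/10772148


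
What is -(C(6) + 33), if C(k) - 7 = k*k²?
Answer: -256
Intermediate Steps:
C(k) = 7 + k³ (C(k) = 7 + k*k² = 7 + k³)
-(C(6) + 33) = -((7 + 6³) + 33) = -((7 + 216) + 33) = -(223 + 33) = -1*256 = -256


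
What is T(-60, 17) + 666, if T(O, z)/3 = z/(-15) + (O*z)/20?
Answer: 2548/5 ≈ 509.60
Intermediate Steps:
T(O, z) = -z/5 + 3*O*z/20 (T(O, z) = 3*(z/(-15) + (O*z)/20) = 3*(z*(-1/15) + (O*z)*(1/20)) = 3*(-z/15 + O*z/20) = -z/5 + 3*O*z/20)
T(-60, 17) + 666 = (1/20)*17*(-4 + 3*(-60)) + 666 = (1/20)*17*(-4 - 180) + 666 = (1/20)*17*(-184) + 666 = -782/5 + 666 = 2548/5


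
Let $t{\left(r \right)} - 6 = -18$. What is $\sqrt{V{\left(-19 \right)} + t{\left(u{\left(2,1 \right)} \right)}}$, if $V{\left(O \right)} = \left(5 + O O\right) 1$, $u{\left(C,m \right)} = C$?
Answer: $\sqrt{354} \approx 18.815$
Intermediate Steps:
$t{\left(r \right)} = -12$ ($t{\left(r \right)} = 6 - 18 = -12$)
$V{\left(O \right)} = 5 + O^{2}$ ($V{\left(O \right)} = \left(5 + O^{2}\right) 1 = 5 + O^{2}$)
$\sqrt{V{\left(-19 \right)} + t{\left(u{\left(2,1 \right)} \right)}} = \sqrt{\left(5 + \left(-19\right)^{2}\right) - 12} = \sqrt{\left(5 + 361\right) - 12} = \sqrt{366 - 12} = \sqrt{354}$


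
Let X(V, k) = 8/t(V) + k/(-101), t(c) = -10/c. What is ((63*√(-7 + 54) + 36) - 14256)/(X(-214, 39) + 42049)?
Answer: -1196850/3553501 + 1515*√47/1015286 ≈ -0.32658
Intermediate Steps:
X(V, k) = -4*V/5 - k/101 (X(V, k) = 8/((-10/V)) + k/(-101) = 8*(-V/10) + k*(-1/101) = -4*V/5 - k/101)
((63*√(-7 + 54) + 36) - 14256)/(X(-214, 39) + 42049) = ((63*√(-7 + 54) + 36) - 14256)/((-⅘*(-214) - 1/101*39) + 42049) = ((63*√47 + 36) - 14256)/((856/5 - 39/101) + 42049) = ((36 + 63*√47) - 14256)/(86261/505 + 42049) = (-14220 + 63*√47)/(21321006/505) = (-14220 + 63*√47)*(505/21321006) = -1196850/3553501 + 1515*√47/1015286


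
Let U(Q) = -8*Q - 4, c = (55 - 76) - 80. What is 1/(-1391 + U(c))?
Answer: -1/587 ≈ -0.0017036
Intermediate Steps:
c = -101 (c = -21 - 80 = -101)
U(Q) = -4 - 8*Q
1/(-1391 + U(c)) = 1/(-1391 + (-4 - 8*(-101))) = 1/(-1391 + (-4 + 808)) = 1/(-1391 + 804) = 1/(-587) = -1/587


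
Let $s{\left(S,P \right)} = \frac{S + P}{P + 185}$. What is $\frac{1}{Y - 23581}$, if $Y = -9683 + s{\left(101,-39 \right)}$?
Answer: $- \frac{73}{2428241} \approx -3.0063 \cdot 10^{-5}$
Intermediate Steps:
$s{\left(S,P \right)} = \frac{P + S}{185 + P}$
$Y = - \frac{706828}{73}$ ($Y = -9683 + \frac{-39 + 101}{185 - 39} = -9683 + \frac{1}{146} \cdot 62 = -9683 + \frac{31}{73} = - \frac{706828}{73} \approx -9682.6$)
$\frac{1}{Y - 23581} = \frac{1}{- \frac{706828}{73} - 23581} = \frac{1}{- \frac{2428241}{73}} = - \frac{73}{2428241}$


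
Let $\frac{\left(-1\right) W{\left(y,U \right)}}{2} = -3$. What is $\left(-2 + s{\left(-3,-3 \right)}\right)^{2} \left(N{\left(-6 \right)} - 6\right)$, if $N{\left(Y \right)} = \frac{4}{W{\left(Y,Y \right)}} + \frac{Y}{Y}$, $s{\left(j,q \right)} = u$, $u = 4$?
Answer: $- \frac{52}{3} \approx -17.333$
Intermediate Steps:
$W{\left(y,U \right)} = 6$ ($W{\left(y,U \right)} = \left(-2\right) \left(-3\right) = 6$)
$s{\left(j,q \right)} = 4$
$N{\left(Y \right)} = \frac{5}{3}$ ($N{\left(Y \right)} = \frac{4}{6} + \frac{Y}{Y} = 4 \cdot \frac{1}{6} + 1 = \frac{2}{3} + 1 = \frac{5}{3}$)
$\left(-2 + s{\left(-3,-3 \right)}\right)^{2} \left(N{\left(-6 \right)} - 6\right) = \left(-2 + 4\right)^{2} \left(\frac{5}{3} - 6\right) = 2^{2} \left(- \frac{13}{3}\right) = 4 \left(- \frac{13}{3}\right) = - \frac{52}{3}$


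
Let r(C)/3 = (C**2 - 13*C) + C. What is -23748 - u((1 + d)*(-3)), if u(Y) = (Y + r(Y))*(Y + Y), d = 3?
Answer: -3300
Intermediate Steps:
r(C) = -36*C + 3*C**2 (r(C) = 3*((C**2 - 13*C) + C) = 3*(C**2 - 12*C) = -36*C + 3*C**2)
u(Y) = 2*Y*(Y + 3*Y*(-12 + Y)) (u(Y) = (Y + 3*Y*(-12 + Y))*(Y + Y) = (Y + 3*Y*(-12 + Y))*(2*Y) = 2*Y*(Y + 3*Y*(-12 + Y)))
-23748 - u((1 + d)*(-3)) = -23748 - ((1 + 3)*(-3))**2*(-70 + 6*((1 + 3)*(-3))) = -23748 - (4*(-3))**2*(-70 + 6*(4*(-3))) = -23748 - (-12)**2*(-70 + 6*(-12)) = -23748 - 144*(-70 - 72) = -23748 - 144*(-142) = -23748 - 1*(-20448) = -23748 + 20448 = -3300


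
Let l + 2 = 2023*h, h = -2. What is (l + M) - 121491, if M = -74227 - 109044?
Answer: -308810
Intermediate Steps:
l = -4048 (l = -2 + 2023*(-2) = -2 - 4046 = -4048)
M = -183271
(l + M) - 121491 = (-4048 - 183271) - 121491 = -187319 - 121491 = -308810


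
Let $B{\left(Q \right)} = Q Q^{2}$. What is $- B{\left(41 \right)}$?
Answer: $-68921$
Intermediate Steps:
$B{\left(Q \right)} = Q^{3}$
$- B{\left(41 \right)} = - 41^{3} = \left(-1\right) 68921 = -68921$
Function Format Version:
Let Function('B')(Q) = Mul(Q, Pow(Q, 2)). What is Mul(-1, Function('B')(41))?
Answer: -68921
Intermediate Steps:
Function('B')(Q) = Pow(Q, 3)
Mul(-1, Function('B')(41)) = Mul(-1, Pow(41, 3)) = Mul(-1, 68921) = -68921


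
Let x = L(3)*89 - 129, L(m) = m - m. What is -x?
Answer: 129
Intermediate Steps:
L(m) = 0
x = -129 (x = 0*89 - 129 = 0 - 129 = -129)
-x = -1*(-129) = 129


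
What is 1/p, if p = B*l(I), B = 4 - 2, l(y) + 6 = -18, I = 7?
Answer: -1/48 ≈ -0.020833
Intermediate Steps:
l(y) = -24 (l(y) = -6 - 18 = -24)
B = 2
p = -48 (p = 2*(-24) = -48)
1/p = 1/(-48) = -1/48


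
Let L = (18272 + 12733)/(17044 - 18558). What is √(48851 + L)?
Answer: √111929125226/1514 ≈ 220.98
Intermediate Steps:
L = -31005/1514 (L = 31005/(-1514) = 31005*(-1/1514) = -31005/1514 ≈ -20.479)
√(48851 + L) = √(48851 - 31005/1514) = √(73929409/1514) = √111929125226/1514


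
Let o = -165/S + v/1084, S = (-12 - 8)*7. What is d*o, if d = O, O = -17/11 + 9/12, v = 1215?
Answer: -10905/5962 ≈ -1.8291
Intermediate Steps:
S = -140 (S = -20*7 = -140)
O = -35/44 (O = -17*1/11 + 9*(1/12) = -17/11 + ¾ = -35/44 ≈ -0.79545)
d = -35/44 ≈ -0.79545
o = 4362/1897 (o = -165/(-140) + 1215/1084 = -165*(-1/140) + 1215*(1/1084) = 33/28 + 1215/1084 = 4362/1897 ≈ 2.2994)
d*o = -35/44*4362/1897 = -10905/5962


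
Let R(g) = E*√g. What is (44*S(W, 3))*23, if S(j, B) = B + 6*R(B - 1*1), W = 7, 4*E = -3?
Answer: 3036 - 4554*√2 ≈ -3404.3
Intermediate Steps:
E = -¾ (E = (¼)*(-3) = -¾ ≈ -0.75000)
R(g) = -3*√g/4
S(j, B) = B - 9*√(-1 + B)/2 (S(j, B) = B + 6*(-3*√(B - 1*1)/4) = B + 6*(-3*√(B - 1)/4) = B + 6*(-3*√(-1 + B)/4) = B - 9*√(-1 + B)/2)
(44*S(W, 3))*23 = (44*(3 - 9*√(-1 + 3)/2))*23 = (44*(3 - 9*√2/2))*23 = (132 - 198*√2)*23 = 3036 - 4554*√2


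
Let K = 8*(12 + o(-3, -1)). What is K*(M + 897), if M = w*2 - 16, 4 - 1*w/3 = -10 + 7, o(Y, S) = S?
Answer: 81224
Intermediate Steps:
w = 21 (w = 12 - 3*(-10 + 7) = 12 - 3*(-3) = 12 + 9 = 21)
M = 26 (M = 21*2 - 16 = 42 - 16 = 26)
K = 88 (K = 8*(12 - 1) = 8*11 = 88)
K*(M + 897) = 88*(26 + 897) = 88*923 = 81224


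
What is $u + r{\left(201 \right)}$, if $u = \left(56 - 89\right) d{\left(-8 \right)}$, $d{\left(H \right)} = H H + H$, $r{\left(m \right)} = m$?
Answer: $-1647$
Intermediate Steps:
$d{\left(H \right)} = H + H^{2}$ ($d{\left(H \right)} = H^{2} + H = H + H^{2}$)
$u = -1848$ ($u = \left(56 - 89\right) \left(- 8 \left(1 - 8\right)\right) = - 33 \left(\left(-8\right) \left(-7\right)\right) = \left(-33\right) 56 = -1848$)
$u + r{\left(201 \right)} = -1848 + 201 = -1647$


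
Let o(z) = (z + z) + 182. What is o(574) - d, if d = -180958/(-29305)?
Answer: 38794692/29305 ≈ 1323.8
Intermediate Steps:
o(z) = 182 + 2*z (o(z) = 2*z + 182 = 182 + 2*z)
d = 180958/29305 (d = -180958*(-1/29305) = 180958/29305 ≈ 6.1750)
o(574) - d = (182 + 2*574) - 1*180958/29305 = (182 + 1148) - 180958/29305 = 1330 - 180958/29305 = 38794692/29305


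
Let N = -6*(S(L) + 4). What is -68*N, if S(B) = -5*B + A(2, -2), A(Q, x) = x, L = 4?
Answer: -7344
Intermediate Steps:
S(B) = -2 - 5*B (S(B) = -5*B - 2 = -2 - 5*B)
N = 108 (N = -6*((-2 - 5*4) + 4) = -6*((-2 - 20) + 4) = -6*(-22 + 4) = -6*(-18) = 108)
-68*N = -68*108 = -7344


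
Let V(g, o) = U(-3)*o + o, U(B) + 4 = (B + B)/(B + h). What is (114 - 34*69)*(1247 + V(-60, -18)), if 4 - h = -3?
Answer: -2964096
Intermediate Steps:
h = 7 (h = 4 - 1*(-3) = 4 + 3 = 7)
U(B) = -4 + 2*B/(7 + B) (U(B) = -4 + (B + B)/(B + 7) = -4 + (2*B)/(7 + B) = -4 + 2*B/(7 + B))
V(g, o) = -9*o/2 (V(g, o) = (2*(-14 - 1*(-3))/(7 - 3))*o + o = (2*(-14 + 3)/4)*o + o = (2*(¼)*(-11))*o + o = -11*o/2 + o = -9*o/2)
(114 - 34*69)*(1247 + V(-60, -18)) = (114 - 34*69)*(1247 - 9/2*(-18)) = (114 - 2346)*(1247 + 81) = -2232*1328 = -2964096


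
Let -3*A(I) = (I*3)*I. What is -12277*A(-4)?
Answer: 196432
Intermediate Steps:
A(I) = -I**2 (A(I) = -I*3*I/3 = -3*I*I/3 = -I**2)
-12277*A(-4) = -(-12277)*(-4)**2 = -(-12277)*16 = -12277*(-16) = 196432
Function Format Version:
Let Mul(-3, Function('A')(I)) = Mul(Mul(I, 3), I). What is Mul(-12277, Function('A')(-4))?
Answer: 196432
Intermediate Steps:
Function('A')(I) = Mul(-1, Pow(I, 2)) (Function('A')(I) = Mul(Rational(-1, 3), Mul(Mul(I, 3), I)) = Mul(Rational(-1, 3), Mul(Mul(3, I), I)) = Mul(Rational(-1, 3), Mul(3, Pow(I, 2))) = Mul(-1, Pow(I, 2)))
Mul(-12277, Function('A')(-4)) = Mul(-12277, Mul(-1, Pow(-4, 2))) = Mul(-12277, Mul(-1, 16)) = Mul(-12277, -16) = 196432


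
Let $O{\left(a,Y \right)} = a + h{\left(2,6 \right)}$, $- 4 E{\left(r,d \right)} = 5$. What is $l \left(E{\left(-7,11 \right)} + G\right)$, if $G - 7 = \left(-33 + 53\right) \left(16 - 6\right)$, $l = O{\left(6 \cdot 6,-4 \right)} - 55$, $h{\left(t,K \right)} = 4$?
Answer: $- \frac{12345}{4} \approx -3086.3$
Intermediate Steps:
$E{\left(r,d \right)} = - \frac{5}{4}$ ($E{\left(r,d \right)} = \left(- \frac{1}{4}\right) 5 = - \frac{5}{4}$)
$O{\left(a,Y \right)} = 4 + a$ ($O{\left(a,Y \right)} = a + 4 = 4 + a$)
$l = -15$ ($l = \left(4 + 6 \cdot 6\right) - 55 = \left(4 + 36\right) - 55 = 40 - 55 = -15$)
$G = 207$ ($G = 7 + \left(-33 + 53\right) \left(16 - 6\right) = 7 + 20 \cdot 10 = 7 + 200 = 207$)
$l \left(E{\left(-7,11 \right)} + G\right) = - 15 \left(- \frac{5}{4} + 207\right) = \left(-15\right) \frac{823}{4} = - \frac{12345}{4}$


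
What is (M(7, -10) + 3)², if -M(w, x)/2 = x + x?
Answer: 1849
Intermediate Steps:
M(w, x) = -4*x (M(w, x) = -2*(x + x) = -4*x)
(M(7, -10) + 3)² = (-4*(-10) + 3)² = (40 + 3)² = 43² = 1849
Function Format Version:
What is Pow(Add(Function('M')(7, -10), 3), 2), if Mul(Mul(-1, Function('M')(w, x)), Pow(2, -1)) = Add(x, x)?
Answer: 1849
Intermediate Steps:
Function('M')(w, x) = Mul(-4, x) (Function('M')(w, x) = Mul(-2, Add(x, x)) = Mul(-2, Mul(2, x)) = Mul(-4, x))
Pow(Add(Function('M')(7, -10), 3), 2) = Pow(Add(Mul(-4, -10), 3), 2) = Pow(Add(40, 3), 2) = Pow(43, 2) = 1849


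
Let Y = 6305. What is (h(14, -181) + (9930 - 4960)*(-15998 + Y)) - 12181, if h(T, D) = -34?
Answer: -48186425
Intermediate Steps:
(h(14, -181) + (9930 - 4960)*(-15998 + Y)) - 12181 = (-34 + (9930 - 4960)*(-15998 + 6305)) - 12181 = (-34 + 4970*(-9693)) - 12181 = (-34 - 48174210) - 12181 = -48174244 - 12181 = -48186425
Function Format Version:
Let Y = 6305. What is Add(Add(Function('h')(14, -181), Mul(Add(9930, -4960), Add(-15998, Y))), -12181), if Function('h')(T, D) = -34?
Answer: -48186425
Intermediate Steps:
Add(Add(Function('h')(14, -181), Mul(Add(9930, -4960), Add(-15998, Y))), -12181) = Add(Add(-34, Mul(Add(9930, -4960), Add(-15998, 6305))), -12181) = Add(Add(-34, Mul(4970, -9693)), -12181) = Add(Add(-34, -48174210), -12181) = Add(-48174244, -12181) = -48186425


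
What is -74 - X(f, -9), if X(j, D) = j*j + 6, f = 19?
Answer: -441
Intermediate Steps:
X(j, D) = 6 + j² (X(j, D) = j² + 6 = 6 + j²)
-74 - X(f, -9) = -74 - (6 + 19²) = -74 - (6 + 361) = -74 - 1*367 = -74 - 367 = -441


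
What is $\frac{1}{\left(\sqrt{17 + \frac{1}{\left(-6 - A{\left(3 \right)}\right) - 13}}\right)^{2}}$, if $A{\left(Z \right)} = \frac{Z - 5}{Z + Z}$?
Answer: $\frac{56}{949} \approx 0.059009$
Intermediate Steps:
$A{\left(Z \right)} = \frac{-5 + Z}{2 Z}$
$\frac{1}{\left(\sqrt{17 + \frac{1}{\left(-6 - A{\left(3 \right)}\right) - 13}}\right)^{2}} = \frac{1}{\left(\sqrt{17 + \frac{1}{\left(-6 - \frac{-5 + 3}{2 \cdot 3}\right) - 13}}\right)^{2}} = \frac{1}{\left(\sqrt{17 + \frac{1}{\left(-6 - \frac{1}{2} \cdot \frac{1}{3} \left(-2\right)\right) - 13}}\right)^{2}} = \frac{1}{\left(\sqrt{17 + \frac{1}{\left(-6 - - \frac{1}{3}\right) - 13}}\right)^{2}} = \frac{1}{\left(\sqrt{17 + \frac{1}{\left(-6 + \frac{1}{3}\right) - 13}}\right)^{2}} = \frac{1}{\left(\sqrt{17 + \frac{1}{- \frac{17}{3} - 13}}\right)^{2}} = \frac{1}{\left(\sqrt{17 + \frac{1}{- \frac{56}{3}}}\right)^{2}} = \frac{1}{\left(\sqrt{17 - \frac{3}{56}}\right)^{2}} = \frac{1}{\left(\sqrt{\frac{949}{56}}\right)^{2}} = \frac{1}{\left(\frac{\sqrt{13286}}{28}\right)^{2}} = \frac{1}{\frac{949}{56}} = \frac{56}{949}$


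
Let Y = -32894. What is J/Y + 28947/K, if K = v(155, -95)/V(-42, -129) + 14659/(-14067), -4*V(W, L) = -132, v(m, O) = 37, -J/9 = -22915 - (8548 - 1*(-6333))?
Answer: 73666858396725/201377068 ≈ 3.6582e+5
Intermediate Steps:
J = 340164 (J = -9*(-22915 - (8548 - 1*(-6333))) = -9*(-22915 - (8548 + 6333)) = -9*(-22915 - 1*14881) = -9*(-22915 - 14881) = -9*(-37796) = 340164)
V(W, L) = 33 (V(W, L) = -1/4*(-132) = 33)
K = 12244/154737 (K = 37/33 + 14659/(-14067) = 37*(1/33) + 14659*(-1/14067) = 37/33 - 14659/14067 = 12244/154737 ≈ 0.079128)
J/Y + 28947/K = 340164/(-32894) + 28947/(12244/154737) = 340164*(-1/32894) + 28947*(154737/12244) = -170082/16447 + 4479171939/12244 = 73666858396725/201377068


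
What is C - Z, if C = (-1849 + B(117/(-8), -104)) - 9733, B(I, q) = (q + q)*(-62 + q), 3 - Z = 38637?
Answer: 61580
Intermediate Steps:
Z = -38634 (Z = 3 - 1*38637 = 3 - 38637 = -38634)
B(I, q) = 2*q*(-62 + q) (B(I, q) = (2*q)*(-62 + q) = 2*q*(-62 + q))
C = 22946 (C = (-1849 + 2*(-104)*(-62 - 104)) - 9733 = (-1849 + 2*(-104)*(-166)) - 9733 = (-1849 + 34528) - 9733 = 32679 - 9733 = 22946)
C - Z = 22946 - 1*(-38634) = 22946 + 38634 = 61580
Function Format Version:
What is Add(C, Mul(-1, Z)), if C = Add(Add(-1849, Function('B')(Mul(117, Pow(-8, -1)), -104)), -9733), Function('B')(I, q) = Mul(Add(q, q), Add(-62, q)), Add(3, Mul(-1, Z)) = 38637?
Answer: 61580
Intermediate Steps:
Z = -38634 (Z = Add(3, Mul(-1, 38637)) = Add(3, -38637) = -38634)
Function('B')(I, q) = Mul(2, q, Add(-62, q)) (Function('B')(I, q) = Mul(Mul(2, q), Add(-62, q)) = Mul(2, q, Add(-62, q)))
C = 22946 (C = Add(Add(-1849, Mul(2, -104, Add(-62, -104))), -9733) = Add(Add(-1849, Mul(2, -104, -166)), -9733) = Add(Add(-1849, 34528), -9733) = Add(32679, -9733) = 22946)
Add(C, Mul(-1, Z)) = Add(22946, Mul(-1, -38634)) = Add(22946, 38634) = 61580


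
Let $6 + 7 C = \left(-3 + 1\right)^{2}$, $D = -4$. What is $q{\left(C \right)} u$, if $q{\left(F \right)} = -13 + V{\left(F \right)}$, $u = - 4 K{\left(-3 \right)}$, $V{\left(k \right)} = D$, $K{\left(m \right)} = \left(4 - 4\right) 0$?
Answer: $0$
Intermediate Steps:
$K{\left(m \right)} = 0$ ($K{\left(m \right)} = 0 \cdot 0 = 0$)
$V{\left(k \right)} = -4$
$C = - \frac{2}{7}$ ($C = - \frac{6}{7} + \frac{\left(-3 + 1\right)^{2}}{7} = - \frac{6}{7} + \frac{\left(-2\right)^{2}}{7} = - \frac{6}{7} + \frac{1}{7} \cdot 4 = - \frac{6}{7} + \frac{4}{7} = - \frac{2}{7} \approx -0.28571$)
$u = 0$ ($u = \left(-4\right) 0 = 0$)
$q{\left(F \right)} = -17$ ($q{\left(F \right)} = -13 - 4 = -17$)
$q{\left(C \right)} u = \left(-17\right) 0 = 0$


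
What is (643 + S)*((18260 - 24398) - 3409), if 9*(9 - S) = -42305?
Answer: -459907631/9 ≈ -5.1101e+7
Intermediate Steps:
S = 42386/9 (S = 9 - 1/9*(-42305) = 9 + 42305/9 = 42386/9 ≈ 4709.6)
(643 + S)*((18260 - 24398) - 3409) = (643 + 42386/9)*((18260 - 24398) - 3409) = 48173*(-6138 - 3409)/9 = (48173/9)*(-9547) = -459907631/9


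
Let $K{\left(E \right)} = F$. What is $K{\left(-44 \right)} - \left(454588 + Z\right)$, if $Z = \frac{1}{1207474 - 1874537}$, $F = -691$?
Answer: $- \frac{303699775576}{667063} \approx -4.5528 \cdot 10^{5}$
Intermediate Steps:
$Z = - \frac{1}{667063}$ ($Z = \frac{1}{-667063} = - \frac{1}{667063} \approx -1.4991 \cdot 10^{-6}$)
$K{\left(E \right)} = -691$
$K{\left(-44 \right)} - \left(454588 + Z\right) = -691 - \left(454588 - \frac{1}{667063}\right) = -691 - \frac{303238835043}{667063} = - \frac{303699775576}{667063}$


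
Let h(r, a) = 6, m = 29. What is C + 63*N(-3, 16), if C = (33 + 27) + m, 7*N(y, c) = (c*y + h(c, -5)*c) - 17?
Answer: 368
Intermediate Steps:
N(y, c) = -17/7 + 6*c/7 + c*y/7 (N(y, c) = ((c*y + 6*c) - 17)/7 = ((6*c + c*y) - 17)/7 = (-17 + 6*c + c*y)/7 = -17/7 + 6*c/7 + c*y/7)
C = 89 (C = (33 + 27) + 29 = 60 + 29 = 89)
C + 63*N(-3, 16) = 89 + 63*(-17/7 + (6/7)*16 + (1/7)*16*(-3)) = 89 + 63*(-17/7 + 96/7 - 48/7) = 89 + 63*(31/7) = 89 + 279 = 368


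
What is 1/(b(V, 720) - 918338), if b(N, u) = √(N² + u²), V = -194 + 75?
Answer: -918338/843344149683 - √532561/843344149683 ≈ -1.0898e-6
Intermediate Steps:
V = -119
1/(b(V, 720) - 918338) = 1/(√((-119)² + 720²) - 918338) = 1/(√(14161 + 518400) - 918338) = 1/(√532561 - 918338) = 1/(-918338 + √532561)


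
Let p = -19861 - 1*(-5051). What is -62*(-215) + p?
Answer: -1480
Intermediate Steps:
p = -14810 (p = -19861 + 5051 = -14810)
-62*(-215) + p = -62*(-215) - 14810 = 13330 - 14810 = -1480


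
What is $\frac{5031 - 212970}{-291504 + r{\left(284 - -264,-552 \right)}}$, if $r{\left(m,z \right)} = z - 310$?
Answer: $\frac{207939}{292366} \approx 0.71123$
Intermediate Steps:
$r{\left(m,z \right)} = -310 + z$
$\frac{5031 - 212970}{-291504 + r{\left(284 - -264,-552 \right)}} = \frac{5031 - 212970}{-291504 - 862} = - \frac{207939}{-291504 - 862} = - \frac{207939}{-292366} = \left(-207939\right) \left(- \frac{1}{292366}\right) = \frac{207939}{292366}$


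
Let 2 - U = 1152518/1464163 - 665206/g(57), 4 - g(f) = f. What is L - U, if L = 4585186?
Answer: 356787239428608/77600639 ≈ 4.5977e+6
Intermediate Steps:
g(f) = 4 - f
U = -973875894754/77600639 (U = 2 - (1152518/1464163 - 665206/(4 - 1*57)) = 2 - (1152518*(1/1464163) - 665206/(4 - 57)) = 2 - (1152518/1464163 - 665206/(-53)) = 2 - (1152518/1464163 - 665206*(-1/53)) = 2 - (1152518/1464163 + 665206/53) = 2 - 1*974031096032/77600639 = 2 - 974031096032/77600639 = -973875894754/77600639 ≈ -12550.)
L - U = 4585186 - 1*(-973875894754/77600639) = 4585186 + 973875894754/77600639 = 356787239428608/77600639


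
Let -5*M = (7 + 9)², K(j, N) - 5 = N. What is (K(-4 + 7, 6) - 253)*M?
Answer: 61952/5 ≈ 12390.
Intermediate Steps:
K(j, N) = 5 + N
M = -256/5 (M = -(7 + 9)²/5 = -⅕*16² = -⅕*256 = -256/5 ≈ -51.200)
(K(-4 + 7, 6) - 253)*M = ((5 + 6) - 253)*(-256/5) = (11 - 253)*(-256/5) = -242*(-256/5) = 61952/5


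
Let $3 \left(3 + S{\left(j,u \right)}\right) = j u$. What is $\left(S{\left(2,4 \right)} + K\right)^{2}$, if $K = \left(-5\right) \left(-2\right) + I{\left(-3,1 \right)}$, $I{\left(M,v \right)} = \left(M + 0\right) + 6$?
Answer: $\frac{1444}{9} \approx 160.44$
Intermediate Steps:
$S{\left(j,u \right)} = -3 + \frac{j u}{3}$
$I{\left(M,v \right)} = 6 + M$ ($I{\left(M,v \right)} = M + 6 = 6 + M$)
$K = 13$ ($K = \left(-5\right) \left(-2\right) + \left(6 - 3\right) = 10 + 3 = 13$)
$\left(S{\left(2,4 \right)} + K\right)^{2} = \left(\left(-3 + \frac{1}{3} \cdot 2 \cdot 4\right) + 13\right)^{2} = \left(\left(-3 + \frac{8}{3}\right) + 13\right)^{2} = \left(- \frac{1}{3} + 13\right)^{2} = \left(\frac{38}{3}\right)^{2} = \frac{1444}{9}$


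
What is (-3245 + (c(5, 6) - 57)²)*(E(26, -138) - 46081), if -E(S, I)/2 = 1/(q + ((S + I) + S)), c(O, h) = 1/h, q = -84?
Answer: 175933373/255 ≈ 6.8994e+5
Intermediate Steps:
E(S, I) = -2/(-84 + I + 2*S) (E(S, I) = -2/(-84 + ((S + I) + S)) = -2/(-84 + ((I + S) + S)) = -2/(-84 + (I + 2*S)) = -2/(-84 + I + 2*S))
(-3245 + (c(5, 6) - 57)²)*(E(26, -138) - 46081) = (-3245 + (1/6 - 57)²)*(-2/(-84 - 138 + 2*26) - 46081) = (-3245 + (⅙ - 57)²)*(-2/(-84 - 138 + 52) - 46081) = (-3245 + (-341/6)²)*(-2/(-170) - 46081) = (-3245 + 116281/36)*(-2*(-1/170) - 46081) = -539*(1/85 - 46081)/36 = -539/36*(-3916884/85) = 175933373/255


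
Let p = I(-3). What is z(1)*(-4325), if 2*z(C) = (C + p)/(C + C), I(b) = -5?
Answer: 4325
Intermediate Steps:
p = -5
z(C) = (-5 + C)/(4*C) (z(C) = ((C - 5)/(C + C))/2 = ((-5 + C)/((2*C)))/2 = ((-5 + C)*(1/(2*C)))/2 = ((-5 + C)/(2*C))/2 = (-5 + C)/(4*C))
z(1)*(-4325) = ((¼)*(-5 + 1)/1)*(-4325) = ((¼)*1*(-4))*(-4325) = -1*(-4325) = 4325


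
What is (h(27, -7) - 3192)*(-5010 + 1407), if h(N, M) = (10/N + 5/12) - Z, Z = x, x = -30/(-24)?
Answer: 207043993/18 ≈ 1.1502e+7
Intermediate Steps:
x = 5/4 (x = -30*(-1/24) = 5/4 ≈ 1.2500)
Z = 5/4 ≈ 1.2500
h(N, M) = -5/6 + 10/N (h(N, M) = (10/N + 5/12) - 1*5/4 = (10/N + 5*(1/12)) - 5/4 = (10/N + 5/12) - 5/4 = (5/12 + 10/N) - 5/4 = -5/6 + 10/N)
(h(27, -7) - 3192)*(-5010 + 1407) = ((-5/6 + 10/27) - 3192)*(-5010 + 1407) = ((-5/6 + 10*(1/27)) - 3192)*(-3603) = ((-5/6 + 10/27) - 3192)*(-3603) = (-25/54 - 3192)*(-3603) = -172393/54*(-3603) = 207043993/18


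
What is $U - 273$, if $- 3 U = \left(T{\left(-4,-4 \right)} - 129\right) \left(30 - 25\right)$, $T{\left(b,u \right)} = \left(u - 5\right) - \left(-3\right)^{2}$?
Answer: $-28$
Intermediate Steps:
$T{\left(b,u \right)} = -14 + u$ ($T{\left(b,u \right)} = \left(-5 + u\right) - 9 = -14 + u$)
$U = 245$ ($U = - \frac{\left(\left(-14 - 4\right) - 129\right) \left(30 - 25\right)}{3} = - \frac{\left(-18 - 129\right) 5}{3} = - \frac{\left(-147\right) 5}{3} = \left(- \frac{1}{3}\right) \left(-735\right) = 245$)
$U - 273 = 245 - 273 = -28$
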